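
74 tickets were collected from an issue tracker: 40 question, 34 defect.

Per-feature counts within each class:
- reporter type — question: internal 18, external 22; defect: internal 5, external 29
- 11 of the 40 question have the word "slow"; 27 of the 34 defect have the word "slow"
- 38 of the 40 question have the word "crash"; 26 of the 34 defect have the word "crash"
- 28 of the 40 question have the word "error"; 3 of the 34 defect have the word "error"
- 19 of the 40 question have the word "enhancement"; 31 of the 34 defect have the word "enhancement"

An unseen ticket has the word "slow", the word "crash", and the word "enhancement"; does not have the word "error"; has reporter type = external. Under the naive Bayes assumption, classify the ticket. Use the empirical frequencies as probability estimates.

defect

question: (40/74) × (22/40) × (11/40) × (38/40) × (12/40) × (19/40) ≈ 0.0110678
defect: (34/74) × (29/34) × (27/34) × (26/34) × (31/34) × (31/34) ≈ 0.197839
Highest score → defect.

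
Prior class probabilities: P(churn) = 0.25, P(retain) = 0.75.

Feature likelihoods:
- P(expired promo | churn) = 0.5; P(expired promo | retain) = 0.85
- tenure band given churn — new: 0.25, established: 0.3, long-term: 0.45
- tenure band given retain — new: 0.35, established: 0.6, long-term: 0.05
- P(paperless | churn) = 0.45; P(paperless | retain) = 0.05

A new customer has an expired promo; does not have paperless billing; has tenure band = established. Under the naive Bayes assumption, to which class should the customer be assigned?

retain

churn: 0.25 × 0.5 × 0.3 × (1−0.45) = 0.020625
retain: 0.75 × 0.85 × 0.6 × (1−0.05) = 0.363375
Highest score → retain.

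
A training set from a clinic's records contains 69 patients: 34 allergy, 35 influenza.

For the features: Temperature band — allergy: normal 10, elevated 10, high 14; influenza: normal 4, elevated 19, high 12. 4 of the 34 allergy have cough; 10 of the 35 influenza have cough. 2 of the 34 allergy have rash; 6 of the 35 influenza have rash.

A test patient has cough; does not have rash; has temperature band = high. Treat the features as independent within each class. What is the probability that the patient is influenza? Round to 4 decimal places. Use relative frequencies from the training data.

0.6470

allergy: (34/69) × (14/34) × (4/34) × (32/34) ≈ 0.0224663
influenza: (35/69) × (12/35) × (10/35) × (29/35) ≈ 0.0411713
P(influenza | x) = 0.0411713 / 0.0636376 ≈ 0.6470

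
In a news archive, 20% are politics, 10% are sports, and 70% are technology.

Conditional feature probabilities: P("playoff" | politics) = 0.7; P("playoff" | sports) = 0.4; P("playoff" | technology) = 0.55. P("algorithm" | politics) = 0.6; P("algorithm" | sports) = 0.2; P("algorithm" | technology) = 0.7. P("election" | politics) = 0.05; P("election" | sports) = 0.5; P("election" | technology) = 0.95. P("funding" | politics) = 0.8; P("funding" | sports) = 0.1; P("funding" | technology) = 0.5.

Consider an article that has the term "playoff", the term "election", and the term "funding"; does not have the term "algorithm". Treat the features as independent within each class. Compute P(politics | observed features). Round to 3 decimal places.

0.038

politics: 0.2 × 0.7 × (1−0.6) × 0.05 × 0.8 = 0.00224
sports: 0.1 × 0.4 × (1−0.2) × 0.5 × 0.1 = 0.0016
technology: 0.7 × 0.55 × (1−0.7) × 0.95 × 0.5 = 0.0548625
P(politics | x) = 0.00224 / 0.0587025 ≈ 0.038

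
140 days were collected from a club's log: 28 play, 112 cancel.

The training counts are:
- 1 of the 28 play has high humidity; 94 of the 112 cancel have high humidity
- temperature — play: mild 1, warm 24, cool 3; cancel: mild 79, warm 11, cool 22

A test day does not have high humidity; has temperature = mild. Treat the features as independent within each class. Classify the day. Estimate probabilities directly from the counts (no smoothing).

cancel

play: (28/140) × (27/28) × (1/28) ≈ 0.00688776
cancel: (112/140) × (18/112) × (79/112) ≈ 0.0906888
Highest score → cancel.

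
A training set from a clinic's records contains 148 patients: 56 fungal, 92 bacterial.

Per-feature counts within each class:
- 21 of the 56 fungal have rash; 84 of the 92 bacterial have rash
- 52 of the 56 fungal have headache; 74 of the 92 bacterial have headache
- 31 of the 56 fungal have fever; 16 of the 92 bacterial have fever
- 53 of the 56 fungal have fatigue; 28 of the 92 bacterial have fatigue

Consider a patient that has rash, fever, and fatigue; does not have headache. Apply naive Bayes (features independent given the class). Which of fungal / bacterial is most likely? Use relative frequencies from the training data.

bacterial

fungal: (56/148) × (21/56) × (4/56) × (31/56) × (53/56) ≈ 0.00530996
bacterial: (92/148) × (84/92) × (18/92) × (16/92) × (28/92) ≈ 0.00587766
Highest score → bacterial.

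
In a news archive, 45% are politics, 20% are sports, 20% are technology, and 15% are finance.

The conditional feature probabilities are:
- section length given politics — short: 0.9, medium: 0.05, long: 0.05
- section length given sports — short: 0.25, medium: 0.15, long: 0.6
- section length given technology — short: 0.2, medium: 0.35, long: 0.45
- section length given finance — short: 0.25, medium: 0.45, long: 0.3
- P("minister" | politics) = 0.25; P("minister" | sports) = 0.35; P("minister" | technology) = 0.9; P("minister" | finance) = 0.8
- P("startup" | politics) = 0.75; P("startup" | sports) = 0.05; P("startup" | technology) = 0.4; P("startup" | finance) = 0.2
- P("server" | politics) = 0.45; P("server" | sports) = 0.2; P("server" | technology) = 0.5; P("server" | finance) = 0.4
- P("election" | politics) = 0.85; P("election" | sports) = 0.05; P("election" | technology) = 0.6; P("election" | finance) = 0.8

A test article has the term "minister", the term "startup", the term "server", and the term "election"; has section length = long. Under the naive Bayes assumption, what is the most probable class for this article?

politics: 0.45 × 0.05 × 0.25 × 0.75 × 0.45 × 0.85 = 0.001613671875
sports: 0.2 × 0.6 × 0.35 × 0.05 × 0.2 × 0.05 = 0.000021
technology: 0.2 × 0.45 × 0.9 × 0.4 × 0.5 × 0.6 = 0.00972
finance: 0.15 × 0.3 × 0.8 × 0.2 × 0.4 × 0.8 = 0.002304
Highest score → technology.

technology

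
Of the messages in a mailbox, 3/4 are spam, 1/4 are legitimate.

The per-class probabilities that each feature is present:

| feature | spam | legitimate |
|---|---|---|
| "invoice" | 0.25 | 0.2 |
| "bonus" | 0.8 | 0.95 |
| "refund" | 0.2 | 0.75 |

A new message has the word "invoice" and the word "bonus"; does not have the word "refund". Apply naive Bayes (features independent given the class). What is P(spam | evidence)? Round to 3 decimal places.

0.910

spam: 0.75 × 0.25 × 0.8 × (1−0.2) = 0.12
legitimate: 0.25 × 0.2 × 0.95 × (1−0.75) = 0.011875
P(spam | x) = 0.12 / 0.131875 ≈ 0.910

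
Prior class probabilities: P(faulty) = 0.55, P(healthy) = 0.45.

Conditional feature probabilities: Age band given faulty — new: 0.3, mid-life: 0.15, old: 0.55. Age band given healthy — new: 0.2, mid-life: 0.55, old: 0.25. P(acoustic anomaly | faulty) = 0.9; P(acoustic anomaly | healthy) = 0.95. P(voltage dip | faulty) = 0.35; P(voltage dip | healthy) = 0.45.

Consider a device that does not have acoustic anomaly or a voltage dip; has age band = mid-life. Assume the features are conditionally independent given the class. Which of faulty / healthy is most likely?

faulty: 0.55 × 0.15 × (1−0.9) × (1−0.35) = 0.0053625
healthy: 0.45 × 0.55 × (1−0.95) × (1−0.45) = 0.00680625
Highest score → healthy.

healthy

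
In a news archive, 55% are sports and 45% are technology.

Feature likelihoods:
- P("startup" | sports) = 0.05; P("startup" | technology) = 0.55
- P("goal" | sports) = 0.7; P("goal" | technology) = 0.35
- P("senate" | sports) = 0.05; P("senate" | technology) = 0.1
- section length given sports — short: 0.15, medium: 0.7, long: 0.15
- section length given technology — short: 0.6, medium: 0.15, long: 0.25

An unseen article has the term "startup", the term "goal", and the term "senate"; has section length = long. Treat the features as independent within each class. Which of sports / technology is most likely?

sports: 0.55 × 0.05 × 0.7 × 0.05 × 0.15 = 0.000144375
technology: 0.45 × 0.55 × 0.35 × 0.1 × 0.25 = 0.002165625
Highest score → technology.

technology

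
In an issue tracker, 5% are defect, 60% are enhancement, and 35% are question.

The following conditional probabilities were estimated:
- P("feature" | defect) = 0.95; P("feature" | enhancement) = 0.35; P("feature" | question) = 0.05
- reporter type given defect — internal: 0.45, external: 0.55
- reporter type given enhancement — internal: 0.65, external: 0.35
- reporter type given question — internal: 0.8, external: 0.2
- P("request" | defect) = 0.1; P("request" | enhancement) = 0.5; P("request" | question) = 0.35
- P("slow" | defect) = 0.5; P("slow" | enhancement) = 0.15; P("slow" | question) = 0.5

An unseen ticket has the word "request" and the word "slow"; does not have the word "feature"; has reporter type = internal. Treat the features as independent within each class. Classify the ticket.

defect: 0.05 × (1−0.95) × 0.45 × 0.1 × 0.5 = 0.00005625
enhancement: 0.6 × (1−0.35) × 0.65 × 0.5 × 0.15 = 0.0190125
question: 0.35 × (1−0.05) × 0.8 × 0.35 × 0.5 = 0.04655
Highest score → question.

question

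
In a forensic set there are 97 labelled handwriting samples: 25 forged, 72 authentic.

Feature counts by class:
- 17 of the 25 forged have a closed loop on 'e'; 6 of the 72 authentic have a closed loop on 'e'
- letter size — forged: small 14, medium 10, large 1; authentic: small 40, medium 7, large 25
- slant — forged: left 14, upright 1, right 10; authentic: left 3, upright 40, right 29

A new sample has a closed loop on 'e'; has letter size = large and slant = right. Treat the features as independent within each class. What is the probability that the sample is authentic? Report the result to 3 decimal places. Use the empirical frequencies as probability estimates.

forged: (25/97) × (17/25) × (1/25) × (10/25) ≈ 0.00280412
authentic: (72/97) × (6/72) × (25/72) × (29/72) ≈ 0.00865073
P(authentic | x) = 0.00865073 / 0.01145485 ≈ 0.755

0.755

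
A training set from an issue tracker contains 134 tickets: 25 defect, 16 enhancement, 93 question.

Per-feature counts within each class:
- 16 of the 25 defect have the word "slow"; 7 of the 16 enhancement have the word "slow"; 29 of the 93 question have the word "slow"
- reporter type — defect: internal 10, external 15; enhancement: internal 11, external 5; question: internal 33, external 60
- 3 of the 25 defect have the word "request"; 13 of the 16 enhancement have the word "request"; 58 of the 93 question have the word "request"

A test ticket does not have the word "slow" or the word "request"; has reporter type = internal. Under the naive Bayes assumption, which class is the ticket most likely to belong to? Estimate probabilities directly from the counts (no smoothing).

defect: (25/134) × (9/25) × (10/25) × (22/25) ≈ 0.0236418
enhancement: (16/134) × (9/16) × (11/16) × (3/16) ≈ 0.00865788
question: (93/134) × (64/93) × (33/93) × (35/93) ≈ 0.063781
Highest score → question.

question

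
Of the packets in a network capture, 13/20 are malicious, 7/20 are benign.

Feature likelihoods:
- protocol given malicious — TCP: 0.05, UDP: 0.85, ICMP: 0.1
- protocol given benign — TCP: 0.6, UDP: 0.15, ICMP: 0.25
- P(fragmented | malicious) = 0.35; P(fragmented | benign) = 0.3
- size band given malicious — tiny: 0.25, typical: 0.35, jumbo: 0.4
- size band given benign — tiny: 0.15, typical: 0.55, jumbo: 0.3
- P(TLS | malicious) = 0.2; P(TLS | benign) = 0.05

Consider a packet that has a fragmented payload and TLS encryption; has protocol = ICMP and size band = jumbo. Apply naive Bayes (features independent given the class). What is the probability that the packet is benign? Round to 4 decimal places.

0.1779

malicious: 0.65 × 0.1 × 0.35 × 0.4 × 0.2 = 0.00182
benign: 0.35 × 0.25 × 0.3 × 0.3 × 0.05 = 0.00039375
P(benign | x) = 0.00039375 / 0.00221375 ≈ 0.1779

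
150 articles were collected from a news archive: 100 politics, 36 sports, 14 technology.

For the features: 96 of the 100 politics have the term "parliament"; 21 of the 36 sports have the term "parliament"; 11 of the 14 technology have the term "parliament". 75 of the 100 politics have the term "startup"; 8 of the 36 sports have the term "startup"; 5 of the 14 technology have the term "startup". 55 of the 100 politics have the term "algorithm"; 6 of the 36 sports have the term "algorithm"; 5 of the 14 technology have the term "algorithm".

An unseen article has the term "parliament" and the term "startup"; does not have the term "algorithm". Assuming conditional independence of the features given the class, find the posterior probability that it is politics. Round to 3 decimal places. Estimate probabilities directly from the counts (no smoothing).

0.835

politics: (100/150) × (96/100) × (75/100) × (45/100) = 0.216
sports: (36/150) × (21/36) × (8/36) × (30/36) ≈ 0.0259259
technology: (14/150) × (11/14) × (5/14) × (9/14) ≈ 0.0168367
P(politics | x) = 0.216 / 0.2587626 ≈ 0.835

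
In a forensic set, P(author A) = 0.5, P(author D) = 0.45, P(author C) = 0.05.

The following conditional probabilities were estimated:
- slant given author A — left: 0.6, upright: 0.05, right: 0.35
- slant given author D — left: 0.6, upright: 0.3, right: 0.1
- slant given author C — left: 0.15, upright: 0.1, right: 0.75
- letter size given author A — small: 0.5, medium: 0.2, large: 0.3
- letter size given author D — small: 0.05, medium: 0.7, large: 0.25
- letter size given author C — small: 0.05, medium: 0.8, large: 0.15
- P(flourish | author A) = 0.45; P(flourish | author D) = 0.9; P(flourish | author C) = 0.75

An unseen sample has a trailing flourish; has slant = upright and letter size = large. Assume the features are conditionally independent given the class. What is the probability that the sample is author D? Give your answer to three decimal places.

0.885

author A: 0.5 × 0.05 × 0.3 × 0.45 = 0.003375
author D: 0.45 × 0.3 × 0.25 × 0.9 = 0.030375
author C: 0.05 × 0.1 × 0.15 × 0.75 = 0.0005625
P(author D | x) = 0.030375 / 0.0343125 ≈ 0.885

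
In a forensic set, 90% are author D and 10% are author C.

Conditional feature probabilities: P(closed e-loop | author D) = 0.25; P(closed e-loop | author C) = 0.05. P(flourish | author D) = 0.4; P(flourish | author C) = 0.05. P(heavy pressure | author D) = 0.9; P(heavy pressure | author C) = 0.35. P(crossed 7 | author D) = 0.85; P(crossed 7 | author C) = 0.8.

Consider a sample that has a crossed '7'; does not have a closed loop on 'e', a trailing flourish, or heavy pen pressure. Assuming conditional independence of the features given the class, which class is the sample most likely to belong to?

author D: 0.9 × (1−0.25) × (1−0.4) × (1−0.9) × 0.85 = 0.034425
author C: 0.1 × (1−0.05) × (1−0.05) × (1−0.35) × 0.8 = 0.04693
Highest score → author C.

author C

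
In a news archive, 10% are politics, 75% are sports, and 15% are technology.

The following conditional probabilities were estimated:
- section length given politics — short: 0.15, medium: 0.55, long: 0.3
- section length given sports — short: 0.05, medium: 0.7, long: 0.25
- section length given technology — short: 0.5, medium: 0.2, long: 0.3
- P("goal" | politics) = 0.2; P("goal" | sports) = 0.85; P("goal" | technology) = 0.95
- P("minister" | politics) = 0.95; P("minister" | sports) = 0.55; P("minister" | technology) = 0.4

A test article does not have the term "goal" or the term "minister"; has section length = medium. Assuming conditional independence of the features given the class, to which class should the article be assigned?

politics: 0.1 × 0.55 × (1−0.2) × (1−0.95) = 0.0022
sports: 0.75 × 0.7 × (1−0.85) × (1−0.55) = 0.0354375
technology: 0.15 × 0.2 × (1−0.95) × (1−0.4) = 0.0009
Highest score → sports.

sports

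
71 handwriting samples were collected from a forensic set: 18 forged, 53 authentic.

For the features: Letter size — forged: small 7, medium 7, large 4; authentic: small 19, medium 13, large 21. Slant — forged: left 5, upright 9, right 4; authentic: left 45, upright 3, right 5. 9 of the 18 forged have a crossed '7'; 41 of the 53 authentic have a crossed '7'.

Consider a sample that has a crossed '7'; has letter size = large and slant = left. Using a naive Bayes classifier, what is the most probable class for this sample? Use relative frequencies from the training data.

authentic

forged: (18/71) × (4/18) × (5/18) × (9/18) ≈ 0.00782473
authentic: (53/71) × (21/53) × (45/53) × (41/53) ≈ 0.19427
Highest score → authentic.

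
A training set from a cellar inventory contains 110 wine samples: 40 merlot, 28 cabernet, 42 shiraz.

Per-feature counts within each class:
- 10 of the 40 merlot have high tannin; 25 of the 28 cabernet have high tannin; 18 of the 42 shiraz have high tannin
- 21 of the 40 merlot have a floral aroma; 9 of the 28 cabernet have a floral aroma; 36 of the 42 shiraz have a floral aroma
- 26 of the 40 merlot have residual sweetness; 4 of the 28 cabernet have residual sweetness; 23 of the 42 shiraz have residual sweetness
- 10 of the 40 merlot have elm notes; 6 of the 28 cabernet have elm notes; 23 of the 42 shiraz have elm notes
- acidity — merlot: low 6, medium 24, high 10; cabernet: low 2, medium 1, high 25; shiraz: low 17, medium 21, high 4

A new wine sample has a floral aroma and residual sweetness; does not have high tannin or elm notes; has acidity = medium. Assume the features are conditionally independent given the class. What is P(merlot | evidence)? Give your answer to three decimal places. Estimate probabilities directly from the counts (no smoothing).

merlot: (40/110) × (30/40) × (21/40) × (26/40) × (30/40) × (24/40) ≈ 0.0418807
cabernet: (28/110) × (3/28) × (9/28) × (4/28) × (22/28) × (1/28) ≈ 0.0000351416
shiraz: (42/110) × (24/42) × (36/42) × (23/42) × (19/42) × (21/42) ≈ 0.0231646
P(merlot | x) = 0.0418807 / 0.0650804416 ≈ 0.644

0.644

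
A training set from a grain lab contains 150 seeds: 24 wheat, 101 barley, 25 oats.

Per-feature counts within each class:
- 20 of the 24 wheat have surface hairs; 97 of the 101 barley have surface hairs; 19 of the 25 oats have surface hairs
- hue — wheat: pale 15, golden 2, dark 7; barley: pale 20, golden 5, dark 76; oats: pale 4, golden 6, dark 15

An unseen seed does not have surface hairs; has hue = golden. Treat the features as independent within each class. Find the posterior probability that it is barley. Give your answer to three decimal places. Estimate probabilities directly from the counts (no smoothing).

0.100

wheat: (24/150) × (4/24) × (2/24) ≈ 0.00222222
barley: (101/150) × (4/101) × (5/101) ≈ 0.00132013
oats: (25/150) × (6/25) × (6/25) = 0.0096
P(barley | x) = 0.00132013 / 0.01314235 ≈ 0.100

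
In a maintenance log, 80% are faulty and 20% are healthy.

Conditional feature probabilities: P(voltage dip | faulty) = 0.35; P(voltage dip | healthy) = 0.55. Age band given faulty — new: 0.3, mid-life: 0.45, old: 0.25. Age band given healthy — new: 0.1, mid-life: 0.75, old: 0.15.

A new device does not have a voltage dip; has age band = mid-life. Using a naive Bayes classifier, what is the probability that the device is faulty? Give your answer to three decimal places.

0.776

faulty: 0.8 × (1−0.35) × 0.45 = 0.234
healthy: 0.2 × (1−0.55) × 0.75 = 0.0675
P(faulty | x) = 0.234 / 0.3015 ≈ 0.776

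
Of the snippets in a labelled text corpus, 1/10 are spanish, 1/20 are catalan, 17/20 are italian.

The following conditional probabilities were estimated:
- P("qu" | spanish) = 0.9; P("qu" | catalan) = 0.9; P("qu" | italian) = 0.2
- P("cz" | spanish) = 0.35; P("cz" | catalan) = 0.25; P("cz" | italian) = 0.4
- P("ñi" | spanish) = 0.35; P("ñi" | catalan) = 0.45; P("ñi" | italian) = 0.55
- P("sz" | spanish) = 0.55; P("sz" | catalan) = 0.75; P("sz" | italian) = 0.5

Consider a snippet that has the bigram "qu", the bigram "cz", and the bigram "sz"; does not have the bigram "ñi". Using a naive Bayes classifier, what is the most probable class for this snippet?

spanish: 0.1 × 0.9 × 0.35 × (1−0.35) × 0.55 = 0.01126125
catalan: 0.05 × 0.9 × 0.25 × (1−0.45) × 0.75 = 0.004640625
italian: 0.85 × 0.2 × 0.4 × (1−0.55) × 0.5 = 0.0153
Highest score → italian.

italian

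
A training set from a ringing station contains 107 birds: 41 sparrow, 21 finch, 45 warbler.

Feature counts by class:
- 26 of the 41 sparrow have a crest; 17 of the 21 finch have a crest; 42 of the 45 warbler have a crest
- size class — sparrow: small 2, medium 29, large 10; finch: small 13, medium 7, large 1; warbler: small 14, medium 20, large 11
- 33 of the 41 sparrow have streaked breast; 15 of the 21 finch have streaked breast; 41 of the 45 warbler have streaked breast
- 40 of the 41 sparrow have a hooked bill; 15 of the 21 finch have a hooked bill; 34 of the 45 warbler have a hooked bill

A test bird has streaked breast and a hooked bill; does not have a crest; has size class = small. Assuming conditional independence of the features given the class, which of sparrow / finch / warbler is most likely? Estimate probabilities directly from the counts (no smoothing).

sparrow: (41/107) × (15/41) × (2/41) × (33/41) × (40/41) ≈ 0.00536982
finch: (21/107) × (4/21) × (13/21) × (15/21) × (15/21) ≈ 0.0118071
warbler: (45/107) × (3/45) × (14/45) × (41/45) × (34/45) ≈ 0.00600469
Highest score → finch.

finch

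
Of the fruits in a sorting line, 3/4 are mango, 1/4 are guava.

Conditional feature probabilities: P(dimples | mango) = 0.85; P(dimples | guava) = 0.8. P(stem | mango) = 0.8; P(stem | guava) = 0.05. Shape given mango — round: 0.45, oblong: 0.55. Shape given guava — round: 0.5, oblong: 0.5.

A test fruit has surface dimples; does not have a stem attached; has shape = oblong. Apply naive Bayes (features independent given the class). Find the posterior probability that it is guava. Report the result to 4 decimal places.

0.5753

mango: 0.75 × 0.85 × (1−0.8) × 0.55 = 0.070125
guava: 0.25 × 0.8 × (1−0.05) × 0.5 = 0.095
P(guava | x) = 0.095 / 0.165125 ≈ 0.5753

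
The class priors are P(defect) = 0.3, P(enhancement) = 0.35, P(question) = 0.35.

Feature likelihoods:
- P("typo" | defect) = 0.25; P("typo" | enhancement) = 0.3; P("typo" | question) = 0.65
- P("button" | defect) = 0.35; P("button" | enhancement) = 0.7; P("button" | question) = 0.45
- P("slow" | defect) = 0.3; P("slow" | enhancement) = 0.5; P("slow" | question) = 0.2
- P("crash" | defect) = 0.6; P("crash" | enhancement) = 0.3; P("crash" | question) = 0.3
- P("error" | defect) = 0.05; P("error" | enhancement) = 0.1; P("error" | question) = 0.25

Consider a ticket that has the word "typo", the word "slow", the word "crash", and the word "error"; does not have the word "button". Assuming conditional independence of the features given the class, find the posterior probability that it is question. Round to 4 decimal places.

0.6732

defect: 0.3 × 0.25 × (1−0.35) × 0.3 × 0.6 × 0.05 = 0.00043875
enhancement: 0.35 × 0.3 × (1−0.7) × 0.5 × 0.3 × 0.1 = 0.0004725
question: 0.35 × 0.65 × (1−0.45) × 0.2 × 0.3 × 0.25 = 0.001876875
P(question | x) = 0.001876875 / 0.002788125 ≈ 0.6732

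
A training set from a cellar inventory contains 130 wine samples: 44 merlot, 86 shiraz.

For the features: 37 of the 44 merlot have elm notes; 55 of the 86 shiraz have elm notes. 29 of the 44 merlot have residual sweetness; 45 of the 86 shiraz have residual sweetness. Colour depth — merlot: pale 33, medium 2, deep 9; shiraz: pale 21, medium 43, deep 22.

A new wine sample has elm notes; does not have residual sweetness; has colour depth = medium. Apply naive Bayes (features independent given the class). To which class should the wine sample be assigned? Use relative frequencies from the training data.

shiraz

merlot: (44/130) × (37/44) × (15/44) × (2/44) ≈ 0.00441036
shiraz: (86/130) × (55/86) × (41/86) × (43/86) ≈ 0.10085
Highest score → shiraz.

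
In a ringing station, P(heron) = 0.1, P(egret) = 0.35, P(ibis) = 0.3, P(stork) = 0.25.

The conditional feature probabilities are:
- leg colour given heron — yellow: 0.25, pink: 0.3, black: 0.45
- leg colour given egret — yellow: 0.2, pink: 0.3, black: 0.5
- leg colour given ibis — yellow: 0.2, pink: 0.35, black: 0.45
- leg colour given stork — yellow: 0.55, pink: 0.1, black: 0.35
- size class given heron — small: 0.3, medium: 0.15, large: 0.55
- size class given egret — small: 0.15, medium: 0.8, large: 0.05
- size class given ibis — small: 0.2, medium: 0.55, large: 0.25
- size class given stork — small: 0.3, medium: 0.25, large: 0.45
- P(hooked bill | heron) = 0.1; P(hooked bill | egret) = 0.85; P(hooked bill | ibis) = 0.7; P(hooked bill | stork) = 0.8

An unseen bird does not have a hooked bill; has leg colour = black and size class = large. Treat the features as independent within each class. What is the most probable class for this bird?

heron

heron: 0.1 × 0.45 × 0.55 × (1−0.1) = 0.022275
egret: 0.35 × 0.5 × 0.05 × (1−0.85) = 0.0013125
ibis: 0.3 × 0.45 × 0.25 × (1−0.7) = 0.010125
stork: 0.25 × 0.35 × 0.45 × (1−0.8) = 0.007875
Highest score → heron.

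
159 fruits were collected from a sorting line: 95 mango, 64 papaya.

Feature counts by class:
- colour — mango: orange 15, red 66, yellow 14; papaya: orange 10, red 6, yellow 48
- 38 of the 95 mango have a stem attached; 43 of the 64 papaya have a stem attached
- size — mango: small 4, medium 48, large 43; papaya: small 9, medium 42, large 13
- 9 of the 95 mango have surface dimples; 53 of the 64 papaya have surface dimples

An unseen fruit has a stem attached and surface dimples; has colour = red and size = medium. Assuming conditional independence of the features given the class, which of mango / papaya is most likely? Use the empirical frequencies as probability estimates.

papaya

mango: (95/159) × (66/95) × (38/95) × (48/95) × (9/95) ≈ 0.00794773
papaya: (64/159) × (6/64) × (43/64) × (42/64) × (53/64) = 0.0137786865234375
Highest score → papaya.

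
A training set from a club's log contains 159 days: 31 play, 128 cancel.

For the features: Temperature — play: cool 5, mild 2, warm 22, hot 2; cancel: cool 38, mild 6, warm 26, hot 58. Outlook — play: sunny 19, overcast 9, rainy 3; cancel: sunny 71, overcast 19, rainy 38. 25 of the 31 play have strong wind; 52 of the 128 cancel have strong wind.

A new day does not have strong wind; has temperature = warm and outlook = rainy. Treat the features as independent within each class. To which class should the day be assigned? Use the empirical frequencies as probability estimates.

play: (31/159) × (22/31) × (3/31) × (6/31) ≈ 0.00259164
cancel: (128/159) × (26/128) × (38/128) × (76/128) ≈ 0.0288239
Highest score → cancel.

cancel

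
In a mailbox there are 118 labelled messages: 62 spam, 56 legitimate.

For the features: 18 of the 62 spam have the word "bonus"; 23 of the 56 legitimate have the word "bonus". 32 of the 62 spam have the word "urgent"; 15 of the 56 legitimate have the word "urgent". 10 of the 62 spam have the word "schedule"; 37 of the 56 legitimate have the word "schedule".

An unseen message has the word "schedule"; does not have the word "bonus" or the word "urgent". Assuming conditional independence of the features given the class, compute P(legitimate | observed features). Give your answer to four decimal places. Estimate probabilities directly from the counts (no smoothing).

spam: (62/118) × (44/62) × (30/62) × (10/62) ≈ 0.029101
legitimate: (56/118) × (33/56) × (41/56) × (37/56) ≈ 0.135282
P(legitimate | x) = 0.135282 / 0.164383 ≈ 0.8230

0.8230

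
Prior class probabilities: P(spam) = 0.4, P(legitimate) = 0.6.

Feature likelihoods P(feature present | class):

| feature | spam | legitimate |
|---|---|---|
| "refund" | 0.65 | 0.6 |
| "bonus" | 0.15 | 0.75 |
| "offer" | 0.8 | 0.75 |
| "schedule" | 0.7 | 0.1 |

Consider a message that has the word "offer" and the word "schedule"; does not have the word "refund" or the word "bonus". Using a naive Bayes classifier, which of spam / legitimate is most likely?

spam

spam: 0.4 × (1−0.65) × (1−0.15) × 0.8 × 0.7 = 0.06664
legitimate: 0.6 × (1−0.6) × (1−0.75) × 0.75 × 0.1 = 0.0045
Highest score → spam.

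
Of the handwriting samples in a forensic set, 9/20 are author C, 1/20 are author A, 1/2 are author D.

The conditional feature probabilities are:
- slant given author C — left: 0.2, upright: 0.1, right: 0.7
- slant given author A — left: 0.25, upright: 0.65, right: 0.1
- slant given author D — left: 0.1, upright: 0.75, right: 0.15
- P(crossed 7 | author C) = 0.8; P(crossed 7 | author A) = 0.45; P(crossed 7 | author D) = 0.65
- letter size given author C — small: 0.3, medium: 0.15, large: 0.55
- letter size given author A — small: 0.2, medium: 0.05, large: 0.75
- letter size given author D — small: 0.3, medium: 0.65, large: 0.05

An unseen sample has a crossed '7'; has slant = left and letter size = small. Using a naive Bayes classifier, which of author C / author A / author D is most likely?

author C

author C: 0.45 × 0.2 × 0.8 × 0.3 = 0.0216
author A: 0.05 × 0.25 × 0.45 × 0.2 = 0.001125
author D: 0.5 × 0.1 × 0.65 × 0.3 = 0.00975
Highest score → author C.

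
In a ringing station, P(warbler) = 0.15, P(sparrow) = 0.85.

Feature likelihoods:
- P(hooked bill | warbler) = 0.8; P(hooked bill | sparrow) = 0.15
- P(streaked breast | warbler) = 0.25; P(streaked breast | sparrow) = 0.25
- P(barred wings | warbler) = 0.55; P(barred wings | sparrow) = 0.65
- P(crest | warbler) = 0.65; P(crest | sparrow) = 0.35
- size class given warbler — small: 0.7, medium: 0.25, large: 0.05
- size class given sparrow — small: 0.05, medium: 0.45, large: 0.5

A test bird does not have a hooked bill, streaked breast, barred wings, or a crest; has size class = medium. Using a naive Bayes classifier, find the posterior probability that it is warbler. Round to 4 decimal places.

0.0157

warbler: 0.15 × (1−0.8) × (1−0.25) × (1−0.55) × (1−0.65) × 0.25 = 0.0008859375
sparrow: 0.85 × (1−0.15) × (1−0.25) × (1−0.65) × (1−0.35) × 0.45 = 0.055474453125
P(warbler | x) = 0.0008859375 / 0.056360390625 ≈ 0.0157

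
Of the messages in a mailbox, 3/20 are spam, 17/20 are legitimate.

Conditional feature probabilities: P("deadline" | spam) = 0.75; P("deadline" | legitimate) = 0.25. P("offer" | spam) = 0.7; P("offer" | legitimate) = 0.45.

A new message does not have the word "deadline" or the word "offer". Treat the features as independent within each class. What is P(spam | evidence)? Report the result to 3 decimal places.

0.031

spam: 0.15 × (1−0.75) × (1−0.7) = 0.01125
legitimate: 0.85 × (1−0.25) × (1−0.45) = 0.350625
P(spam | x) = 0.01125 / 0.361875 ≈ 0.031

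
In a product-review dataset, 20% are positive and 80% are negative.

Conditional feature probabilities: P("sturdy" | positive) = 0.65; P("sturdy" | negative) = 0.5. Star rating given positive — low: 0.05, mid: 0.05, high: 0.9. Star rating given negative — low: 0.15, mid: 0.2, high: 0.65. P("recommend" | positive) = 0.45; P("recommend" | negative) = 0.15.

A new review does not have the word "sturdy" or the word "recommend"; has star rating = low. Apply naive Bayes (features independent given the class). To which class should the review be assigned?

positive: 0.2 × (1−0.65) × 0.05 × (1−0.45) = 0.001925
negative: 0.8 × (1−0.5) × 0.15 × (1−0.15) = 0.051
Highest score → negative.

negative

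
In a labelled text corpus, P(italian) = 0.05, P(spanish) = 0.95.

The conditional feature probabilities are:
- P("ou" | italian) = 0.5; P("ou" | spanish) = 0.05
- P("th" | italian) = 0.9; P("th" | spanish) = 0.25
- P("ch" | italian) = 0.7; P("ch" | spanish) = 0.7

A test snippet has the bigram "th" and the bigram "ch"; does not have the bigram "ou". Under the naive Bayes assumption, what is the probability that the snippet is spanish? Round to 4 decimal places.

0.9093

italian: 0.05 × (1−0.5) × 0.9 × 0.7 = 0.01575
spanish: 0.95 × (1−0.05) × 0.25 × 0.7 = 0.1579375
P(spanish | x) = 0.1579375 / 0.1736875 ≈ 0.9093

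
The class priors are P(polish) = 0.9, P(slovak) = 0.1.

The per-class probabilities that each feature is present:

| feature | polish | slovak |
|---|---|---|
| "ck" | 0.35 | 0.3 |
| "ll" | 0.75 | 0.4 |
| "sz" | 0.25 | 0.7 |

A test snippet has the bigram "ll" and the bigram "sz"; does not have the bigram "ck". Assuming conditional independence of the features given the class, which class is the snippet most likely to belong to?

polish: 0.9 × (1−0.35) × 0.75 × 0.25 = 0.1096875
slovak: 0.1 × (1−0.3) × 0.4 × 0.7 = 0.0196
Highest score → polish.

polish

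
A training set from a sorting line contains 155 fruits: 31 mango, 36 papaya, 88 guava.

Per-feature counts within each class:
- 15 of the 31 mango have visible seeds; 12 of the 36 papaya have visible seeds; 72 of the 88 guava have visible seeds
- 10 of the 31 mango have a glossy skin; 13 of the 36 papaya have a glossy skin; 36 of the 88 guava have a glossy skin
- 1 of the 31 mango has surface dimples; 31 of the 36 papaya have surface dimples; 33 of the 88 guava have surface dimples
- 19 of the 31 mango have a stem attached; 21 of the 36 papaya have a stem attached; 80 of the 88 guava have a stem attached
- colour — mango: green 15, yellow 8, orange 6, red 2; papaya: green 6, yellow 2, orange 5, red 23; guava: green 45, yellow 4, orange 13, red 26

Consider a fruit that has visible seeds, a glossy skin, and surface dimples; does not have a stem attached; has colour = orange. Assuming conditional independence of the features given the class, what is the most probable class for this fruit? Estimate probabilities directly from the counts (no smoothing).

papaya

mango: (31/155) × (15/31) × (10/31) × (1/31) × (12/31) × (6/31) ≈ 0.0000754476
papaya: (36/155) × (12/36) × (13/36) × (31/36) × (15/36) × (5/36) ≈ 0.00139318
guava: (88/155) × (72/88) × (36/88) × (33/88) × (8/88) × (13/88) ≈ 0.000957018
Highest score → papaya.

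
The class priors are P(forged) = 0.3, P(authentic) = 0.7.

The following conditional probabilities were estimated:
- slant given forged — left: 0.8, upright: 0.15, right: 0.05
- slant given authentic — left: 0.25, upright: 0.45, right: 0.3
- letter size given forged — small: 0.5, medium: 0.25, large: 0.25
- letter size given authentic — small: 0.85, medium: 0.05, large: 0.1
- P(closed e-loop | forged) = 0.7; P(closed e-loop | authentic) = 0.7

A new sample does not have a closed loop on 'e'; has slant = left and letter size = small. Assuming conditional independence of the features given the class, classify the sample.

forged: 0.3 × 0.8 × 0.5 × (1−0.7) = 0.036
authentic: 0.7 × 0.25 × 0.85 × (1−0.7) = 0.044625
Highest score → authentic.

authentic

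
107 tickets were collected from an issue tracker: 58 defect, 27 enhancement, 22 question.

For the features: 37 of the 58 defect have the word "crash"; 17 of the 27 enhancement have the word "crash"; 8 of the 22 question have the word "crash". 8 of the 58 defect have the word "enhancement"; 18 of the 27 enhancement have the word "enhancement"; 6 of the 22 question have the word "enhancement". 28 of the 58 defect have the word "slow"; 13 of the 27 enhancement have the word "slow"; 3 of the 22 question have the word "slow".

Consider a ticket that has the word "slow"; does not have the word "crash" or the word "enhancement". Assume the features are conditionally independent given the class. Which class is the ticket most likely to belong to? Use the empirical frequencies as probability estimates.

defect: (58/107) × (21/58) × (50/58) × (28/58) ≈ 0.0816785
enhancement: (27/107) × (10/27) × (9/27) × (13/27) ≈ 0.0149994
question: (22/107) × (14/22) × (16/22) × (3/22) ≈ 0.012976
Highest score → defect.

defect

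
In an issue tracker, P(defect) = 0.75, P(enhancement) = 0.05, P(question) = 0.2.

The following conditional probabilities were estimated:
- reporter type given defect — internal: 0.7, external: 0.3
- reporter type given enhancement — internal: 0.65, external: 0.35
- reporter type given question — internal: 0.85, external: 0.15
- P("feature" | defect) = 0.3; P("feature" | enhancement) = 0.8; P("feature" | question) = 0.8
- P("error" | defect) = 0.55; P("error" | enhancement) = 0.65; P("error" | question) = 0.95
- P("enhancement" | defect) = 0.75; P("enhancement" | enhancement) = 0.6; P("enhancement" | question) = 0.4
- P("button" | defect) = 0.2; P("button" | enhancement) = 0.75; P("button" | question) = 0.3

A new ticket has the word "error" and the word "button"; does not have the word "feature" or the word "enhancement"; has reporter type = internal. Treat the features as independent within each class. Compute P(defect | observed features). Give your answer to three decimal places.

defect: 0.75 × 0.7 × (1−0.3) × 0.55 × (1−0.75) × 0.2 = 0.01010625
enhancement: 0.05 × 0.65 × (1−0.8) × 0.65 × (1−0.6) × 0.75 = 0.0012675
question: 0.2 × 0.85 × (1−0.8) × 0.95 × (1−0.4) × 0.3 = 0.005814
P(defect | x) = 0.01010625 / 0.01718775 ≈ 0.588

0.588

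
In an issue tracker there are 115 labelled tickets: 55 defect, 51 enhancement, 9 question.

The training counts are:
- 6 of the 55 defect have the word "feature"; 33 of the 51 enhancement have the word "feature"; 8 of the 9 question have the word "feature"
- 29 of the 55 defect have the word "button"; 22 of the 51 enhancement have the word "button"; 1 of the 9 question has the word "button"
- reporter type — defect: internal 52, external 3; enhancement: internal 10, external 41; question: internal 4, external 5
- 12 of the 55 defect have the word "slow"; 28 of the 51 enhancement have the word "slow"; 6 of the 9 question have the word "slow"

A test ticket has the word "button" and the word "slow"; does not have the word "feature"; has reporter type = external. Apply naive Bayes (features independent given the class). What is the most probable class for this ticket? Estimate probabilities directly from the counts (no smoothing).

defect: (55/115) × (49/55) × (29/55) × (3/55) × (12/55) ≈ 0.00267369
enhancement: (51/115) × (18/51) × (22/51) × (41/51) × (28/51) ≈ 0.0298009
question: (9/115) × (1/9) × (1/9) × (5/9) × (6/9) ≈ 0.000357846
Highest score → enhancement.

enhancement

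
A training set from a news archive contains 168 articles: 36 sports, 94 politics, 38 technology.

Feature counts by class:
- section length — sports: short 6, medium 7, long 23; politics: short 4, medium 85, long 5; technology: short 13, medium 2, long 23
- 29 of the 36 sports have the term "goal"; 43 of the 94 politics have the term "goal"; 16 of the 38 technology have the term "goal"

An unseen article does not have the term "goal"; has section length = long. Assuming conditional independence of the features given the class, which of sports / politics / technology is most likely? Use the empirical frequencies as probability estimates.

technology

sports: (36/168) × (23/36) × (7/36) ≈ 0.0266204
politics: (94/168) × (5/94) × (51/94) ≈ 0.0161474
technology: (38/168) × (23/38) × (22/38) ≈ 0.0792607
Highest score → technology.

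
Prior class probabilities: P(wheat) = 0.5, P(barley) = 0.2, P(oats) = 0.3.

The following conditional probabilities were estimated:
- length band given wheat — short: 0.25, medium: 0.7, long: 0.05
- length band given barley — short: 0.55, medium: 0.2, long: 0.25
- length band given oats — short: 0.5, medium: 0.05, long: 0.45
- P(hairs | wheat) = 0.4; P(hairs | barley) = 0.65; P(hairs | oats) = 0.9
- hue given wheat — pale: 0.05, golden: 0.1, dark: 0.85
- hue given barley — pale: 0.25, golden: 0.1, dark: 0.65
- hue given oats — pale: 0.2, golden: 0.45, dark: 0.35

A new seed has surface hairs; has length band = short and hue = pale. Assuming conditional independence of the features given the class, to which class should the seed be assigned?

oats

wheat: 0.5 × 0.25 × 0.4 × 0.05 = 0.0025
barley: 0.2 × 0.55 × 0.65 × 0.25 = 0.017875
oats: 0.3 × 0.5 × 0.9 × 0.2 = 0.027
Highest score → oats.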